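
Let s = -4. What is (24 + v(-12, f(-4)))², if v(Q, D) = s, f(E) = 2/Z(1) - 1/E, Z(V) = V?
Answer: 400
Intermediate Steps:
f(E) = 2 - 1/E (f(E) = 2/1 - 1/E = 2*1 - 1/E = 2 - 1/E)
v(Q, D) = -4
(24 + v(-12, f(-4)))² = (24 - 4)² = 20² = 400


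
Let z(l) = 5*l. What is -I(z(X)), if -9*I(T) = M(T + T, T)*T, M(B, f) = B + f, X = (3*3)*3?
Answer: 6075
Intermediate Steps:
X = 27 (X = 9*3 = 27)
I(T) = -T²/3 (I(T) = -((T + T) + T)*T/9 = -(2*T + T)*T/9 = -3*T*T/9 = -T²/3)
-I(z(X)) = -(-1)*(5*27)²/3 = -(-1)*135²/3 = -(-1)*18225/3 = -1*(-6075) = 6075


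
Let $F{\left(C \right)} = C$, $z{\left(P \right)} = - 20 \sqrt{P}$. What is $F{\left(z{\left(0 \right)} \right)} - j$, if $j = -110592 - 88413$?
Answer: $199005$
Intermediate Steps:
$j = -199005$ ($j = -110592 - 88413 = -199005$)
$F{\left(z{\left(0 \right)} \right)} - j = - 20 \sqrt{0} - -199005 = \left(-20\right) 0 + 199005 = 0 + 199005 = 199005$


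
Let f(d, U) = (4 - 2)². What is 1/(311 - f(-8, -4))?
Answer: 1/307 ≈ 0.0032573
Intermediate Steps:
f(d, U) = 4 (f(d, U) = 2² = 4)
1/(311 - f(-8, -4)) = 1/(311 - 1*4) = 1/(311 - 4) = 1/307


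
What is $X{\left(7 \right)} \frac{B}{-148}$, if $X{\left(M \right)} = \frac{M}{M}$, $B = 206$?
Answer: $- \frac{103}{74} \approx -1.3919$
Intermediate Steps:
$X{\left(M \right)} = 1$
$X{\left(7 \right)} \frac{B}{-148} = 1 \frac{206}{-148} = 1 \cdot 206 \left(- \frac{1}{148}\right) = 1 \left(- \frac{103}{74}\right) = - \frac{103}{74}$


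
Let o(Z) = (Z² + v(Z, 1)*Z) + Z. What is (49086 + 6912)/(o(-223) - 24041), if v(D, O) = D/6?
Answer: 335988/202519 ≈ 1.6590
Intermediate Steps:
v(D, O) = D/6 (v(D, O) = D*(⅙) = D/6)
o(Z) = Z + 7*Z²/6 (o(Z) = (Z² + (Z/6)*Z) + Z = (Z² + Z²/6) + Z = 7*Z²/6 + Z = Z + 7*Z²/6)
(49086 + 6912)/(o(-223) - 24041) = (49086 + 6912)/((⅙)*(-223)*(6 + 7*(-223)) - 24041) = 55998/((⅙)*(-223)*(6 - 1561) - 24041) = 55998/((⅙)*(-223)*(-1555) - 24041) = 55998/(346765/6 - 24041) = 55998/(202519/6) = 55998*(6/202519) = 335988/202519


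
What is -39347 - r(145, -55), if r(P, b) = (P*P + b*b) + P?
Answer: -63542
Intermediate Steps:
r(P, b) = P + P² + b² (r(P, b) = (P² + b²) + P = P + P² + b²)
-39347 - r(145, -55) = -39347 - (145 + 145² + (-55)²) = -39347 - (145 + 21025 + 3025) = -39347 - 1*24195 = -39347 - 24195 = -63542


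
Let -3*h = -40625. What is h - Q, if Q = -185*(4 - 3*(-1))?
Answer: 44510/3 ≈ 14837.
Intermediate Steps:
h = 40625/3 (h = -⅓*(-40625) = 40625/3 ≈ 13542.)
Q = -1295 (Q = -185*(4 + 3) = -185*7 = -1295)
h - Q = 40625/3 - 1*(-1295) = 40625/3 + 1295 = 44510/3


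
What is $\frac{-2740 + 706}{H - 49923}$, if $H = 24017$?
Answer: $\frac{1017}{12953} \approx 0.078515$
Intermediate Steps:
$\frac{-2740 + 706}{H - 49923} = \frac{-2740 + 706}{24017 - 49923} = - \frac{2034}{-25906} = \left(-2034\right) \left(- \frac{1}{25906}\right) = \frac{1017}{12953}$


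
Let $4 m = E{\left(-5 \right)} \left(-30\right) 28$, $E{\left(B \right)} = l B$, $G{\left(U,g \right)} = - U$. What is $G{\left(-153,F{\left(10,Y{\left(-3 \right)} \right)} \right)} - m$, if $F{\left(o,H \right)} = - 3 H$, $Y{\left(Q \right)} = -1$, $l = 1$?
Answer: $-897$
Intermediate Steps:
$E{\left(B \right)} = B$ ($E{\left(B \right)} = 1 B = B$)
$m = 1050$ ($m = \frac{\left(-5\right) \left(-30\right) 28}{4} = \frac{150 \cdot 28}{4} = \frac{1}{4} \cdot 4200 = 1050$)
$G{\left(-153,F{\left(10,Y{\left(-3 \right)} \right)} \right)} - m = \left(-1\right) \left(-153\right) - 1050 = 153 - 1050 = -897$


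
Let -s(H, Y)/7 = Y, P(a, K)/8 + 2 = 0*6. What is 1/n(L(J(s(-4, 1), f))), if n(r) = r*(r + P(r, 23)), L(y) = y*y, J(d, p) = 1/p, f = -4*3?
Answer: -20736/2303 ≈ -9.0039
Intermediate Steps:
P(a, K) = -16 (P(a, K) = -16 + 8*(0*6) = -16 + 8*0 = -16 + 0 = -16)
f = -12
s(H, Y) = -7*Y
L(y) = y**2
n(r) = r*(-16 + r) (n(r) = r*(r - 16) = r*(-16 + r))
1/n(L(J(s(-4, 1), f))) = 1/((1/(-12))**2*(-16 + (1/(-12))**2)) = 1/((-1/12)**2*(-16 + (-1/12)**2)) = 1/((-16 + 1/144)/144) = 1/((1/144)*(-2303/144)) = 1/(-2303/20736) = -20736/2303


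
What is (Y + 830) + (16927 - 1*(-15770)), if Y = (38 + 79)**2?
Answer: 47216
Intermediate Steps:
Y = 13689 (Y = 117**2 = 13689)
(Y + 830) + (16927 - 1*(-15770)) = (13689 + 830) + (16927 - 1*(-15770)) = 14519 + (16927 + 15770) = 14519 + 32697 = 47216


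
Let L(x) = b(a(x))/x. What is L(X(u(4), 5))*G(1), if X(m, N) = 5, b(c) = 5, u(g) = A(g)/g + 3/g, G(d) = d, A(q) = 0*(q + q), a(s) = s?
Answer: 1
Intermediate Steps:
A(q) = 0 (A(q) = 0*(2*q) = 0)
u(g) = 3/g (u(g) = 0/g + 3/g = 0 + 3/g = 3/g)
L(x) = 5/x
L(X(u(4), 5))*G(1) = (5/5)*1 = (5*(1/5))*1 = 1*1 = 1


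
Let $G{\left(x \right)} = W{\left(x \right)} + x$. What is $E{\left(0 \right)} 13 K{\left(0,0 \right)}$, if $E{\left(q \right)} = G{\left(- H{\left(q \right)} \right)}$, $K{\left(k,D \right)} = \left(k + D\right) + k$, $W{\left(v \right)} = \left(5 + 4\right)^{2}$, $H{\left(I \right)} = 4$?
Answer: $0$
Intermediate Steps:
$W{\left(v \right)} = 81$ ($W{\left(v \right)} = 9^{2} = 81$)
$K{\left(k,D \right)} = D + 2 k$ ($K{\left(k,D \right)} = \left(D + k\right) + k = D + 2 k$)
$G{\left(x \right)} = 81 + x$
$E{\left(q \right)} = 77$ ($E{\left(q \right)} = 81 - 4 = 77$)
$E{\left(0 \right)} 13 K{\left(0,0 \right)} = 77 \cdot 13 \left(0 + 2 \cdot 0\right) = 1001 \left(0 + 0\right) = 1001 \cdot 0 = 0$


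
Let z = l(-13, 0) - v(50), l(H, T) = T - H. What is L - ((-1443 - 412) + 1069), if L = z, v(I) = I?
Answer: 749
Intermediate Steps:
z = -37 (z = (0 - 1*(-13)) - 1*50 = (0 + 13) - 50 = 13 - 50 = -37)
L = -37
L - ((-1443 - 412) + 1069) = -37 - ((-1443 - 412) + 1069) = -37 - (-1855 + 1069) = -37 - 1*(-786) = -37 + 786 = 749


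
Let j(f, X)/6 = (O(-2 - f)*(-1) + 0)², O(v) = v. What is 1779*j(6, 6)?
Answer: 683136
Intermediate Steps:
j(f, X) = 6*(2 + f)² (j(f, X) = 6*((-2 - f)*(-1) + 0)² = 6*((2 + f) + 0)² = 6*(2 + f)²)
1779*j(6, 6) = 1779*(6*(2 + 6)²) = 1779*(6*8²) = 1779*(6*64) = 1779*384 = 683136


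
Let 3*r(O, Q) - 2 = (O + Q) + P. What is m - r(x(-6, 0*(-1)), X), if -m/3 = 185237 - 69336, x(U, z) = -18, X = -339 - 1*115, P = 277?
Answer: -1042916/3 ≈ -3.4764e+5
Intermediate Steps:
X = -454 (X = -339 - 115 = -454)
r(O, Q) = 93 + O/3 + Q/3 (r(O, Q) = ⅔ + ((O + Q) + 277)/3 = ⅔ + (277 + O + Q)/3 = ⅔ + (277/3 + O/3 + Q/3) = 93 + O/3 + Q/3)
m = -347703 (m = -3*(185237 - 69336) = -3*115901 = -347703)
m - r(x(-6, 0*(-1)), X) = -347703 - (93 + (⅓)*(-18) + (⅓)*(-454)) = -347703 - (93 - 6 - 454/3) = -347703 - 1*(-193/3) = -347703 + 193/3 = -1042916/3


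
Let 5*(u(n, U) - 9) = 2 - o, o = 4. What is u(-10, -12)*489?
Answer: 21027/5 ≈ 4205.4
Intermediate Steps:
u(n, U) = 43/5 (u(n, U) = 9 + (2 - 1*4)/5 = 9 + (2 - 4)/5 = 9 + (⅕)*(-2) = 9 - ⅖ = 43/5)
u(-10, -12)*489 = (43/5)*489 = 21027/5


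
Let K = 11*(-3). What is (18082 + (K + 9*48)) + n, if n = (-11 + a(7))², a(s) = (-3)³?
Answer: 19925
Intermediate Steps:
a(s) = -27
K = -33
n = 1444 (n = (-11 - 27)² = (-38)² = 1444)
(18082 + (K + 9*48)) + n = (18082 + (-33 + 9*48)) + 1444 = (18082 + (-33 + 432)) + 1444 = (18082 + 399) + 1444 = 18481 + 1444 = 19925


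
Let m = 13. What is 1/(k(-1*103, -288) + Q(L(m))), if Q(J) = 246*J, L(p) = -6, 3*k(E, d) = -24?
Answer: -1/1484 ≈ -0.00067385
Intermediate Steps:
k(E, d) = -8 (k(E, d) = (⅓)*(-24) = -8)
1/(k(-1*103, -288) + Q(L(m))) = 1/(-8 + 246*(-6)) = 1/(-8 - 1476) = 1/(-1484) = -1/1484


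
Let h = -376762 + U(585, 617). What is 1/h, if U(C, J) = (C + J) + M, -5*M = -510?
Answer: -1/375458 ≈ -2.6634e-6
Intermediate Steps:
M = 102 (M = -⅕*(-510) = 102)
U(C, J) = 102 + C + J (U(C, J) = (C + J) + 102 = 102 + C + J)
h = -375458 (h = -376762 + (102 + 585 + 617) = -376762 + 1304 = -375458)
1/h = 1/(-375458) = -1/375458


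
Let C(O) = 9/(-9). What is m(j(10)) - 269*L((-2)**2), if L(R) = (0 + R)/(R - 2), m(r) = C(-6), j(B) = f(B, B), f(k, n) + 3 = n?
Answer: -539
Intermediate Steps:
f(k, n) = -3 + n
j(B) = -3 + B
C(O) = -1 (C(O) = 9*(-1/9) = -1)
m(r) = -1
L(R) = R/(-2 + R)
m(j(10)) - 269*L((-2)**2) = -1 - 269*(-2)**2/(-2 + (-2)**2) = -1 - 1076/(-2 + 4) = -1 - 1076/2 = -1 - 269*2 = -1 - 538 = -539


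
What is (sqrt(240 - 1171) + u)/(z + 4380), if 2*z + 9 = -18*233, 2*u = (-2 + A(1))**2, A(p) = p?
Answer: 1/4557 + 2*I*sqrt(19)/651 ≈ 0.00021944 + 0.013391*I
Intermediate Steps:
u = 1/2 (u = (-2 + 1)**2/2 = (1/2)*(-1)**2 = (1/2)*1 = 1/2 ≈ 0.50000)
z = -4203/2 (z = -9/2 + (-18*233)/2 = -9/2 + (1/2)*(-4194) = -9/2 - 2097 = -4203/2 ≈ -2101.5)
(sqrt(240 - 1171) + u)/(z + 4380) = (sqrt(240 - 1171) + 1/2)/(-4203/2 + 4380) = (sqrt(-931) + 1/2)/(4557/2) = (7*I*sqrt(19) + 1/2)*(2/4557) = (1/2 + 7*I*sqrt(19))*(2/4557) = 1/4557 + 2*I*sqrt(19)/651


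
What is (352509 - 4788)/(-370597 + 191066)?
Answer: -31611/16321 ≈ -1.9368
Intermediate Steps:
(352509 - 4788)/(-370597 + 191066) = 347721/(-179531) = 347721*(-1/179531) = -31611/16321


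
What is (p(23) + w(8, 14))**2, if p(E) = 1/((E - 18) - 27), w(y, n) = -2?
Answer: 2025/484 ≈ 4.1839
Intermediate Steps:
p(E) = 1/(-45 + E) (p(E) = 1/((-18 + E) - 27) = 1/(-45 + E))
(p(23) + w(8, 14))**2 = (1/(-45 + 23) - 2)**2 = (1/(-22) - 2)**2 = (-1/22 - 2)**2 = (-45/22)**2 = 2025/484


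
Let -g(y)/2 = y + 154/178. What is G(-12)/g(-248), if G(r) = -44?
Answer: -1958/21995 ≈ -0.089020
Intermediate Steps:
g(y) = -154/89 - 2*y (g(y) = -2*(y + 154/178) = -2*(y + 154*(1/178)) = -2*(y + 77/89) = -2*(77/89 + y) = -154/89 - 2*y)
G(-12)/g(-248) = -44/(-154/89 - 2*(-248)) = -44/(-154/89 + 496) = -44/43990/89 = -44*89/43990 = -1958/21995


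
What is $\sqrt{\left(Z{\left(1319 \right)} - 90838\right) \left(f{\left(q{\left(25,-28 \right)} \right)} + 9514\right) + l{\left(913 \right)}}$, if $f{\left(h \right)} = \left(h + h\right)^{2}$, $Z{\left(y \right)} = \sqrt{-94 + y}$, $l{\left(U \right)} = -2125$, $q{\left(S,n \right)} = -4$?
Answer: $i \sqrt{869713259} \approx 29491.0 i$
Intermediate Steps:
$f{\left(h \right)} = 4 h^{2}$ ($f{\left(h \right)} = \left(2 h\right)^{2} = 4 h^{2}$)
$\sqrt{\left(Z{\left(1319 \right)} - 90838\right) \left(f{\left(q{\left(25,-28 \right)} \right)} + 9514\right) + l{\left(913 \right)}} = \sqrt{\left(\sqrt{-94 + 1319} - 90838\right) \left(4 \left(-4\right)^{2} + 9514\right) - 2125} = \sqrt{\left(\sqrt{1225} - 90838\right) \left(4 \cdot 16 + 9514\right) - 2125} = \sqrt{\left(35 - 90838\right) \left(64 + 9514\right) - 2125} = \sqrt{\left(-90803\right) 9578 - 2125} = \sqrt{-869711134 - 2125} = \sqrt{-869713259} = i \sqrt{869713259}$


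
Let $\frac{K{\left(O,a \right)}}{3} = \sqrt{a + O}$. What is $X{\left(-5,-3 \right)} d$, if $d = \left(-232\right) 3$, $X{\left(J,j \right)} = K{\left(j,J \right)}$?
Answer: $- 4176 i \sqrt{2} \approx - 5905.8 i$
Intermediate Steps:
$K{\left(O,a \right)} = 3 \sqrt{O + a}$ ($K{\left(O,a \right)} = 3 \sqrt{a + O} = 3 \sqrt{O + a}$)
$X{\left(J,j \right)} = 3 \sqrt{J + j}$ ($X{\left(J,j \right)} = 3 \sqrt{j + J} = 3 \sqrt{J + j}$)
$d = -696$
$X{\left(-5,-3 \right)} d = 3 \sqrt{-5 - 3} \left(-696\right) = 3 \sqrt{-8} \left(-696\right) = 3 \cdot 2 i \sqrt{2} \left(-696\right) = 6 i \sqrt{2} \left(-696\right) = - 4176 i \sqrt{2}$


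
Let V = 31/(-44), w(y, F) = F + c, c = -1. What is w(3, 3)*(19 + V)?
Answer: 805/22 ≈ 36.591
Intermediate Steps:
w(y, F) = -1 + F (w(y, F) = F - 1 = -1 + F)
V = -31/44 (V = 31*(-1/44) = -31/44 ≈ -0.70455)
w(3, 3)*(19 + V) = (-1 + 3)*(19 - 31/44) = 2*(805/44) = 805/22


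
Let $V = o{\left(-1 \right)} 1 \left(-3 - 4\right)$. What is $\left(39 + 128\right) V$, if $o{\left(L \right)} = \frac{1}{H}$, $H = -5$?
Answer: $\frac{1169}{5} \approx 233.8$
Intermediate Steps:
$o{\left(L \right)} = - \frac{1}{5}$ ($o{\left(L \right)} = \frac{1}{-5} = - \frac{1}{5}$)
$V = \frac{7}{5}$ ($V = \left(- \frac{1}{5}\right) 1 \left(-3 - 4\right) = - \frac{-3 - 4}{5} = \left(- \frac{1}{5}\right) \left(-7\right) = \frac{7}{5} \approx 1.4$)
$\left(39 + 128\right) V = \left(39 + 128\right) \frac{7}{5} = 167 \cdot \frac{7}{5} = \frac{1169}{5}$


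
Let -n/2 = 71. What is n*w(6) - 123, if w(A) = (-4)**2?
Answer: -2395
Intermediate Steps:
n = -142 (n = -2*71 = -142)
w(A) = 16
n*w(6) - 123 = -142*16 - 123 = -2272 - 123 = -2395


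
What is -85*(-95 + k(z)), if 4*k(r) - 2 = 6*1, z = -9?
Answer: 7905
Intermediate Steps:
k(r) = 2 (k(r) = ½ + (6*1)/4 = ½ + (¼)*6 = ½ + 3/2 = 2)
-85*(-95 + k(z)) = -85*(-95 + 2) = -85*(-93) = 7905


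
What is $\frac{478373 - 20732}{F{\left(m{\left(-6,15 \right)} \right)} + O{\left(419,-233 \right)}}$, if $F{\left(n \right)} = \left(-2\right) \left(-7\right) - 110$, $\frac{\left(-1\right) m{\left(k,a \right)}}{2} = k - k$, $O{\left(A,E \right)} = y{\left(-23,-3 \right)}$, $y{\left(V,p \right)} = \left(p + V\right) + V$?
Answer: $- \frac{457641}{145} \approx -3156.1$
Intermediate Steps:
$y{\left(V,p \right)} = p + 2 V$ ($y{\left(V,p \right)} = \left(V + p\right) + V = p + 2 V$)
$O{\left(A,E \right)} = -49$ ($O{\left(A,E \right)} = -3 + 2 \left(-23\right) = -3 - 46 = -49$)
$m{\left(k,a \right)} = 0$ ($m{\left(k,a \right)} = - 2 \left(k - k\right) = \left(-2\right) 0 = 0$)
$F{\left(n \right)} = -96$ ($F{\left(n \right)} = 14 - 110 = -96$)
$\frac{478373 - 20732}{F{\left(m{\left(-6,15 \right)} \right)} + O{\left(419,-233 \right)}} = \frac{478373 - 20732}{-96 - 49} = \frac{457641}{-145} = 457641 \left(- \frac{1}{145}\right) = - \frac{457641}{145}$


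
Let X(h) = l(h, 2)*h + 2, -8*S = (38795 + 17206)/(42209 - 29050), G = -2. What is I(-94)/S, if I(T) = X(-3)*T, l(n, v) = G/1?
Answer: 79164544/56001 ≈ 1413.6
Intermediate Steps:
S = -56001/105272 (S = -(38795 + 17206)/(8*(42209 - 29050)) = -56001/(8*13159) = -⅛*56001/13159 = -56001/105272 ≈ -0.53197)
l(n, v) = -2 (l(n, v) = -2/1 = -2*1 = -2)
X(h) = 2 - 2*h (X(h) = -2*h + 2 = 2 - 2*h)
I(T) = 8*T (I(T) = (2 - 2*(-3))*T = (2 + 6)*T = 8*T)
I(-94)/S = (8*(-94))/(-56001/105272) = -752*(-105272/56001) = 79164544/56001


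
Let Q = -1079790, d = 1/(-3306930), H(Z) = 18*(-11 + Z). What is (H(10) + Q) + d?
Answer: -3570849469441/3306930 ≈ -1.0798e+6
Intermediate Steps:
H(Z) = -198 + 18*Z
d = -1/3306930 ≈ -3.0240e-7
(H(10) + Q) + d = ((-198 + 18*10) - 1079790) - 1/3306930 = ((-198 + 180) - 1079790) - 1/3306930 = (-18 - 1079790) - 1/3306930 = -1079808 - 1/3306930 = -3570849469441/3306930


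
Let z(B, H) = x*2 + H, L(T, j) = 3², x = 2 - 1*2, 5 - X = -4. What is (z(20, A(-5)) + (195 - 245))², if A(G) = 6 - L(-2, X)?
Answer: 2809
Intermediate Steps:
X = 9 (X = 5 - 1*(-4) = 5 + 4 = 9)
x = 0 (x = 2 - 2 = 0)
L(T, j) = 9
A(G) = -3 (A(G) = 6 - 1*9 = 6 - 9 = -3)
z(B, H) = H (z(B, H) = 0*2 + H = 0 + H = H)
(z(20, A(-5)) + (195 - 245))² = (-3 + (195 - 245))² = (-3 - 50)² = (-53)² = 2809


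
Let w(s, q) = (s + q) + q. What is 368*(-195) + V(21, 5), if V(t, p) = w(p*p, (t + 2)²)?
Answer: -70677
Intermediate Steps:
w(s, q) = s + 2*q (w(s, q) = (q + s) + q = s + 2*q)
V(t, p) = p² + 2*(2 + t)² (V(t, p) = p*p + 2*(t + 2)² = p² + 2*(2 + t)²)
368*(-195) + V(21, 5) = 368*(-195) + (5² + 2*(2 + 21)²) = -71760 + (25 + 2*23²) = -71760 + (25 + 2*529) = -71760 + (25 + 1058) = -71760 + 1083 = -70677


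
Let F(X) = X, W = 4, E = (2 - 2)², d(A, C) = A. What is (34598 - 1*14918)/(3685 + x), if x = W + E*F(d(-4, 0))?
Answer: 19680/3689 ≈ 5.3348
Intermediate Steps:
E = 0 (E = 0² = 0)
x = 4 (x = 4 + 0*(-4) = 4 + 0 = 4)
(34598 - 1*14918)/(3685 + x) = (34598 - 1*14918)/(3685 + 4) = (34598 - 14918)/3689 = 19680*(1/3689) = 19680/3689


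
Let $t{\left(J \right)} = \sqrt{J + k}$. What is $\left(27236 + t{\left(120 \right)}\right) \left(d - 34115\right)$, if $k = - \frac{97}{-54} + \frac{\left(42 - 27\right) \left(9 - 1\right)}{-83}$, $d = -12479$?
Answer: $-1269034184 - \frac{23297 \sqrt{268626678}}{747} \approx -1.2695 \cdot 10^{9}$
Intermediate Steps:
$k = \frac{1571}{4482}$ ($k = \left(-97\right) \left(- \frac{1}{54}\right) + 15 \cdot 8 \left(- \frac{1}{83}\right) = \frac{97}{54} + 120 \left(- \frac{1}{83}\right) = \frac{97}{54} - \frac{120}{83} = \frac{1571}{4482} \approx 0.35051$)
$t{\left(J \right)} = \sqrt{\frac{1571}{4482} + J}$ ($t{\left(J \right)} = \sqrt{J + \frac{1571}{4482}} = \sqrt{\frac{1571}{4482} + J}$)
$\left(27236 + t{\left(120 \right)}\right) \left(d - 34115\right) = \left(27236 + \frac{\sqrt{782358 + 2232036 \cdot 120}}{1494}\right) \left(-12479 - 34115\right) = \left(27236 + \frac{\sqrt{782358 + 267844320}}{1494}\right) \left(-46594\right) = \left(27236 + \frac{\sqrt{268626678}}{1494}\right) \left(-46594\right) = -1269034184 - \frac{23297 \sqrt{268626678}}{747}$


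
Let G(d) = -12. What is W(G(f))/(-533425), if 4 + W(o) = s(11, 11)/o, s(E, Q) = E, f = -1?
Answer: 59/6401100 ≈ 9.2172e-6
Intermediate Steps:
W(o) = -4 + 11/o
W(G(f))/(-533425) = (-4 + 11/(-12))/(-533425) = (-4 + 11*(-1/12))*(-1/533425) = (-4 - 11/12)*(-1/533425) = -59/12*(-1/533425) = 59/6401100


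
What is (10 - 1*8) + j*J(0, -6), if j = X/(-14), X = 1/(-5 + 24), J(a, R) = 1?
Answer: 531/266 ≈ 1.9962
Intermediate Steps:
X = 1/19 ≈ 0.052632
j = -1/266 (j = (1/19)/(-14) = (1/19)*(-1/14) = -1/266 ≈ -0.0037594)
(10 - 1*8) + j*J(0, -6) = (10 - 1*8) - 1/266*1 = (10 - 8) - 1/266 = 2 - 1/266 = 531/266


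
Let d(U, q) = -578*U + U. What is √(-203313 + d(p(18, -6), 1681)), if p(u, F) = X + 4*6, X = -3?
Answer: I*√215430 ≈ 464.14*I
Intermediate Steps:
p(u, F) = 21 (p(u, F) = -3 + 4*6 = -3 + 24 = 21)
d(U, q) = -577*U
√(-203313 + d(p(18, -6), 1681)) = √(-203313 - 577*21) = √(-203313 - 12117) = √(-215430) = I*√215430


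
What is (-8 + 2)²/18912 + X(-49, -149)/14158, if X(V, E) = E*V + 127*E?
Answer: -9136899/11156504 ≈ -0.81898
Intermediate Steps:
X(V, E) = 127*E + E*V
(-8 + 2)²/18912 + X(-49, -149)/14158 = (-8 + 2)²/18912 - 149*(127 - 49)/14158 = (-6)²*(1/18912) - 149*78*(1/14158) = 36*(1/18912) - 11622*1/14158 = 3/1576 - 5811/7079 = -9136899/11156504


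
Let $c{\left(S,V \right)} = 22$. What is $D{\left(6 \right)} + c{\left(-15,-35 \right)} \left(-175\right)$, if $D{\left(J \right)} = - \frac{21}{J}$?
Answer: $- \frac{7707}{2} \approx -3853.5$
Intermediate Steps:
$D{\left(6 \right)} + c{\left(-15,-35 \right)} \left(-175\right) = - \frac{21}{6} + 22 \left(-175\right) = \left(-21\right) \frac{1}{6} - 3850 = - \frac{7}{2} - 3850 = - \frac{7707}{2}$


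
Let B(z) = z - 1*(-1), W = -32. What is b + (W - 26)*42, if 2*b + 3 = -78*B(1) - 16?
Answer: -5047/2 ≈ -2523.5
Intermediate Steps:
B(z) = 1 + z (B(z) = z + 1 = 1 + z)
b = -175/2 (b = -3/2 + (-78*(1 + 1) - 16)/2 = -3/2 + (-78*2 - 16)/2 = -3/2 + (-156 - 16)/2 = -3/2 + (½)*(-172) = -3/2 - 86 = -175/2 ≈ -87.500)
b + (W - 26)*42 = -175/2 + (-32 - 26)*42 = -175/2 - 58*42 = -175/2 - 2436 = -5047/2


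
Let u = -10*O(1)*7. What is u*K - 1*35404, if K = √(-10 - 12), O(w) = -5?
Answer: -35404 + 350*I*√22 ≈ -35404.0 + 1641.6*I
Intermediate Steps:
K = I*√22 (K = √(-22) = I*√22 ≈ 4.6904*I)
u = 350 (u = -10*(-5)*7 = 50*7 = 350)
u*K - 1*35404 = 350*(I*√22) - 1*35404 = 350*I*√22 - 35404 = -35404 + 350*I*√22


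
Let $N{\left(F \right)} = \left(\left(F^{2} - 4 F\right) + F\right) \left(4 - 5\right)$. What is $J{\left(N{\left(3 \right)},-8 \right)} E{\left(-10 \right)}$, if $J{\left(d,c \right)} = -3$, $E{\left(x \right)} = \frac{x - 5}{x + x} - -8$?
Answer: $- \frac{105}{4} \approx -26.25$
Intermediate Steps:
$N{\left(F \right)} = - F^{2} + 3 F$ ($N{\left(F \right)} = \left(F^{2} - 3 F\right) \left(-1\right) = - F^{2} + 3 F$)
$E{\left(x \right)} = 8 + \frac{-5 + x}{2 x}$ ($E{\left(x \right)} = \frac{-5 + x}{2 x} + 8 = 8 + \frac{-5 + x}{2 x}$)
$J{\left(N{\left(3 \right)},-8 \right)} E{\left(-10 \right)} = - 3 \frac{-5 + 17 \left(-10\right)}{2 \left(-10\right)} = - 3 \cdot \frac{1}{2} \left(- \frac{1}{10}\right) \left(-5 - 170\right) = - 3 \cdot \frac{1}{2} \left(- \frac{1}{10}\right) \left(-175\right) = \left(-3\right) \frac{35}{4} = - \frac{105}{4}$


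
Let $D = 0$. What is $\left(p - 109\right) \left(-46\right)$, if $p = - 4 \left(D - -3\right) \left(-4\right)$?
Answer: $2806$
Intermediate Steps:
$p = 48$ ($p = - 4 \left(0 - -3\right) \left(-4\right) = - 4 \left(0 + 3\right) \left(-4\right) = \left(-4\right) 3 \left(-4\right) = \left(-12\right) \left(-4\right) = 48$)
$\left(p - 109\right) \left(-46\right) = \left(48 - 109\right) \left(-46\right) = \left(-61\right) \left(-46\right) = 2806$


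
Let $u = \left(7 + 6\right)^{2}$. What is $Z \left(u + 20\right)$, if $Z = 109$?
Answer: $20601$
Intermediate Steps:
$u = 169$ ($u = 13^{2} = 169$)
$Z \left(u + 20\right) = 109 \left(169 + 20\right) = 109 \cdot 189 = 20601$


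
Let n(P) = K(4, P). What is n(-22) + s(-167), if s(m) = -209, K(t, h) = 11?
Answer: -198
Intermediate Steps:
n(P) = 11
n(-22) + s(-167) = 11 - 209 = -198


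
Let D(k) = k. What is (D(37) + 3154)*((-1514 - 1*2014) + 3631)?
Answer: 328673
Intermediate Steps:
(D(37) + 3154)*((-1514 - 1*2014) + 3631) = (37 + 3154)*((-1514 - 1*2014) + 3631) = 3191*((-1514 - 2014) + 3631) = 3191*(-3528 + 3631) = 3191*103 = 328673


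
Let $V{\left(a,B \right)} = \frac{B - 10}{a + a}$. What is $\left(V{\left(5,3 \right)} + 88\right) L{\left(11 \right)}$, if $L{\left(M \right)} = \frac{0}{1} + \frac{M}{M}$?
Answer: $\frac{873}{10} \approx 87.3$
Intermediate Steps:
$V{\left(a,B \right)} = \frac{-10 + B}{2 a}$
$L{\left(M \right)} = 1$ ($L{\left(M \right)} = 0 \cdot 1 + 1 = 0 + 1 = 1$)
$\left(V{\left(5,3 \right)} + 88\right) L{\left(11 \right)} = \left(\frac{-10 + 3}{2 \cdot 5} + 88\right) 1 = \left(\frac{1}{2} \cdot \frac{1}{5} \left(-7\right) + 88\right) 1 = \left(- \frac{7}{10} + 88\right) 1 = \frac{873}{10} \cdot 1 = \frac{873}{10}$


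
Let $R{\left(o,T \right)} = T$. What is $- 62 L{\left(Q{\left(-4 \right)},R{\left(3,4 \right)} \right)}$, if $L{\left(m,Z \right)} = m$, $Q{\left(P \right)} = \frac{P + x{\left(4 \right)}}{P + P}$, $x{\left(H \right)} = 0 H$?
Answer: $-31$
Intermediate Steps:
$x{\left(H \right)} = 0$
$Q{\left(P \right)} = \frac{1}{2}$ ($Q{\left(P \right)} = \frac{P + 0}{P + P} = \frac{P}{2 P} = P \frac{1}{2 P} = \frac{1}{2}$)
$- 62 L{\left(Q{\left(-4 \right)},R{\left(3,4 \right)} \right)} = \left(-62\right) \frac{1}{2} = -31$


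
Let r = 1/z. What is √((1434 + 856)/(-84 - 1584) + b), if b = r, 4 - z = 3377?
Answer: I*√10866707906358/2813082 ≈ 1.1718*I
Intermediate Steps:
z = -3373 (z = 4 - 1*3377 = 4 - 3377 = -3373)
r = -1/3373 (r = 1/(-3373) = -1/3373 ≈ -0.00029647)
b = -1/3373 ≈ -0.00029647
√((1434 + 856)/(-84 - 1584) + b) = √((1434 + 856)/(-84 - 1584) - 1/3373) = √(2290/(-1668) - 1/3373) = √(2290*(-1/1668) - 1/3373) = √(-1145/834 - 1/3373) = √(-3862919/2813082) = I*√10866707906358/2813082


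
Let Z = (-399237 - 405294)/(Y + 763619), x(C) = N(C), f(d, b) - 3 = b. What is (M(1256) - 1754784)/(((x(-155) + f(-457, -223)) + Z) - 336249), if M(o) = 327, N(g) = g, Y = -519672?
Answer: 142664840593/27373073153 ≈ 5.2119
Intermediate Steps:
f(d, b) = 3 + b
x(C) = C
Z = -804531/243947 (Z = (-399237 - 405294)/(-519672 + 763619) = -804531/243947 ≈ -3.2980)
(M(1256) - 1754784)/(((x(-155) + f(-457, -223)) + Z) - 336249) = (327 - 1754784)/(((-155 + (3 - 223)) - 804531/243947) - 336249) = -1754457/(((-155 - 220) - 804531/243947) - 336249) = -1754457/((-375 - 804531/243947) - 336249) = -1754457/(-92284656/243947 - 336249) = -1754457/(-82119219459/243947) = -1754457*(-243947/82119219459) = 142664840593/27373073153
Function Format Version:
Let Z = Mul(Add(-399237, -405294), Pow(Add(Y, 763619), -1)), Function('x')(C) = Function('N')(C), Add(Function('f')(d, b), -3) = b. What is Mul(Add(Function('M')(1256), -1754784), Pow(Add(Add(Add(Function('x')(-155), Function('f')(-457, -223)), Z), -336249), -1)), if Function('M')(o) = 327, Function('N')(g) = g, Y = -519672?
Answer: Rational(142664840593, 27373073153) ≈ 5.2119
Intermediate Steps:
Function('f')(d, b) = Add(3, b)
Function('x')(C) = C
Z = Rational(-804531, 243947) (Z = Mul(Add(-399237, -405294), Pow(Add(-519672, 763619), -1)) = Mul(-804531, Pow(243947, -1)) = Mul(-804531, Rational(1, 243947)) = Rational(-804531, 243947) ≈ -3.2980)
Mul(Add(Function('M')(1256), -1754784), Pow(Add(Add(Add(Function('x')(-155), Function('f')(-457, -223)), Z), -336249), -1)) = Mul(Add(327, -1754784), Pow(Add(Add(Add(-155, Add(3, -223)), Rational(-804531, 243947)), -336249), -1)) = Mul(-1754457, Pow(Add(Add(Add(-155, -220), Rational(-804531, 243947)), -336249), -1)) = Mul(-1754457, Pow(Add(Add(-375, Rational(-804531, 243947)), -336249), -1)) = Mul(-1754457, Pow(Add(Rational(-92284656, 243947), -336249), -1)) = Mul(-1754457, Pow(Rational(-82119219459, 243947), -1)) = Mul(-1754457, Rational(-243947, 82119219459)) = Rational(142664840593, 27373073153)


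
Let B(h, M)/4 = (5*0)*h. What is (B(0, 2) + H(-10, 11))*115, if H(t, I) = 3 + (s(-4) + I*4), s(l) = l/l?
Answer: 5520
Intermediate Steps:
s(l) = 1
H(t, I) = 4 + 4*I (H(t, I) = 3 + (1 + I*4) = 3 + (1 + 4*I) = 4 + 4*I)
B(h, M) = 0 (B(h, M) = 4*((5*0)*h) = 4*(0*h) = 4*0 = 0)
(B(0, 2) + H(-10, 11))*115 = (0 + (4 + 4*11))*115 = (0 + (4 + 44))*115 = (0 + 48)*115 = 48*115 = 5520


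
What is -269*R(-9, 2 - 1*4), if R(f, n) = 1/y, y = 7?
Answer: -269/7 ≈ -38.429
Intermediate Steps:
R(f, n) = 1/7
-269*R(-9, 2 - 1*4) = -269*1/7 = -269/7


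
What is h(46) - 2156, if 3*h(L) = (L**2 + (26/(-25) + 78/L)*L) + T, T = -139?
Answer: -111521/75 ≈ -1486.9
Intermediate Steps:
h(L) = -139/3 + L**2/3 + L*(-26/25 + 78/L)/3 (h(L) = ((L**2 + (26/(-25) + 78/L)*L) - 139)/3 = ((L**2 + (26*(-1/25) + 78/L)*L) - 139)/3 = ((L**2 + (-26/25 + 78/L)*L) - 139)/3 = ((L**2 + L*(-26/25 + 78/L)) - 139)/3 = (-139 + L**2 + L*(-26/25 + 78/L))/3 = -139/3 + L**2/3 + L*(-26/25 + 78/L)/3)
h(46) - 2156 = (-61/3 - 26/75*46 + (1/3)*46**2) - 2156 = (-61/3 - 1196/75 + (1/3)*2116) - 2156 = (-61/3 - 1196/75 + 2116/3) - 2156 = 50179/75 - 2156 = -111521/75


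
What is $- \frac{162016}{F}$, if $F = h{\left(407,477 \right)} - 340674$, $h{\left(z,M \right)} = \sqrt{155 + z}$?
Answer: $\frac{27597319392}{58029386857} + \frac{81008 \sqrt{562}}{58029386857} \approx 0.47561$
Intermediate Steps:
$F = -340674 + \sqrt{562}$ ($F = \sqrt{155 + 407} - 340674 = \sqrt{562} - 340674 = -340674 + \sqrt{562} \approx -3.4065 \cdot 10^{5}$)
$- \frac{162016}{F} = - \frac{162016}{-340674 + \sqrt{562}}$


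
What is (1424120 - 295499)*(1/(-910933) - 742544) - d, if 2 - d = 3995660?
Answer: -763404445735691499/910933 ≈ -8.3805e+11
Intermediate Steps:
d = -3995658 (d = 2 - 1*3995660 = 2 - 3995660 = -3995658)
(1424120 - 295499)*(1/(-910933) - 742544) - d = (1424120 - 295499)*(1/(-910933) - 742544) - 1*(-3995658) = 1128621*(-1/910933 - 742544) + 3995658 = 1128621*(-676407833553/910933) + 3995658 = -763408085512420413/910933 + 3995658 = -763404445735691499/910933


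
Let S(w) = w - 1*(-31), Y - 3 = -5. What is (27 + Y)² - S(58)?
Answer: 536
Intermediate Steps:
Y = -2 (Y = 3 - 5 = -2)
S(w) = 31 + w (S(w) = w + 31 = 31 + w)
(27 + Y)² - S(58) = (27 - 2)² - (31 + 58) = 25² - 1*89 = 625 - 89 = 536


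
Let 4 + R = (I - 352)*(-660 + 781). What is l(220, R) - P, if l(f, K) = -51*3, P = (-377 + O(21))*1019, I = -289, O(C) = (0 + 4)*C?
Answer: 298414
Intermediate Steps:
O(C) = 4*C
R = -77565 (R = -4 + (-289 - 352)*(-660 + 781) = -4 - 641*121 = -4 - 77561 = -77565)
P = -298567 (P = (-377 + 4*21)*1019 = (-377 + 84)*1019 = -293*1019 = -298567)
l(f, K) = -153
l(220, R) - P = -153 - 1*(-298567) = -153 + 298567 = 298414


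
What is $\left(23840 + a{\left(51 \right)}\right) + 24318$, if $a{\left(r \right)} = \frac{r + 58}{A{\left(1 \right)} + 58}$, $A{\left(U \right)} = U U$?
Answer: $\frac{2841431}{59} \approx 48160.0$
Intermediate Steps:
$A{\left(U \right)} = U^{2}$
$a{\left(r \right)} = \frac{58}{59} + \frac{r}{59}$ ($a{\left(r \right)} = \frac{r + 58}{1^{2} + 58} = \frac{58 + r}{1 + 58} = \frac{58 + r}{59} = \left(58 + r\right) \frac{1}{59} = \frac{58}{59} + \frac{r}{59}$)
$\left(23840 + a{\left(51 \right)}\right) + 24318 = \left(23840 + \left(\frac{58}{59} + \frac{1}{59} \cdot 51\right)\right) + 24318 = \left(23840 + \left(\frac{58}{59} + \frac{51}{59}\right)\right) + 24318 = \left(23840 + \frac{109}{59}\right) + 24318 = \frac{1406669}{59} + 24318 = \frac{2841431}{59}$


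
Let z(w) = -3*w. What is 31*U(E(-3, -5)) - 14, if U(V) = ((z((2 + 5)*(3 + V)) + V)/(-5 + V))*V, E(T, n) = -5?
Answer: 1119/2 ≈ 559.50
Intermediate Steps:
U(V) = V*(-63 - 20*V)/(-5 + V) (U(V) = ((-3*(2 + 5)*(3 + V) + V)/(-5 + V))*V = ((-21*(3 + V) + V)/(-5 + V))*V = ((-3*(21 + 7*V) + V)/(-5 + V))*V = (((-63 - 21*V) + V)/(-5 + V))*V = ((-63 - 20*V)/(-5 + V))*V = V*(-63 - 20*V)/(-5 + V))
31*U(E(-3, -5)) - 14 = 31*(-5*(-63 - 20*(-5))/(-5 - 5)) - 14 = 31*(-5*(-63 + 100)/(-10)) - 14 = 31*(-5*(-⅒)*37) - 14 = 31*(37/2) - 14 = 1147/2 - 14 = 1119/2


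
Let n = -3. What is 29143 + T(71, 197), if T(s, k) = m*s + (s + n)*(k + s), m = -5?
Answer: 47012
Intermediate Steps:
T(s, k) = -5*s + (-3 + s)*(k + s) (T(s, k) = -5*s + (s - 3)*(k + s) = -5*s + (-3 + s)*(k + s))
29143 + T(71, 197) = 29143 + (71² - 8*71 - 3*197 + 197*71) = 29143 + (5041 - 568 - 591 + 13987) = 29143 + 17869 = 47012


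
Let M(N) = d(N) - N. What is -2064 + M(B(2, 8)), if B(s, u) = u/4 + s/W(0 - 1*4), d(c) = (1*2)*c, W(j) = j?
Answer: -4125/2 ≈ -2062.5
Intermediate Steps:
d(c) = 2*c
B(s, u) = -s/4 + u/4 (B(s, u) = u/4 + s/(0 - 1*4) = u*(1/4) + s/(0 - 4) = u/4 + s/(-4) = u/4 + s*(-1/4) = u/4 - s/4 = -s/4 + u/4)
M(N) = N (M(N) = 2*N - N = N)
-2064 + M(B(2, 8)) = -2064 + (-1/4*2 + (1/4)*8) = -2064 + (-1/2 + 2) = -2064 + 3/2 = -4125/2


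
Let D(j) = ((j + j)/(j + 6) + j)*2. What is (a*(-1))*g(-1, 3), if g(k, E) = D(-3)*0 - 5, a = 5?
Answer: 25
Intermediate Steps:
D(j) = 2*j + 4*j/(6 + j) (D(j) = ((2*j)/(6 + j) + j)*2 = (2*j/(6 + j) + j)*2 = (j + 2*j/(6 + j))*2 = 2*j + 4*j/(6 + j))
g(k, E) = -5 (g(k, E) = (2*(-3)*(8 - 3)/(6 - 3))*0 - 5 = (2*(-3)*5/3)*0 - 5 = (2*(-3)*(⅓)*5)*0 - 5 = -10*0 - 5 = 0 - 5 = -5)
(a*(-1))*g(-1, 3) = (5*(-1))*(-5) = -5*(-5) = 25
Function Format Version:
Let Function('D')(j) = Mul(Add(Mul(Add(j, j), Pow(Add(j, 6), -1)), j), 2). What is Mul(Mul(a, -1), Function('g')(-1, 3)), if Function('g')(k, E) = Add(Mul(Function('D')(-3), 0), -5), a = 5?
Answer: 25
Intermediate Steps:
Function('D')(j) = Add(Mul(2, j), Mul(4, j, Pow(Add(6, j), -1))) (Function('D')(j) = Mul(Add(Mul(Mul(2, j), Pow(Add(6, j), -1)), j), 2) = Mul(Add(Mul(2, j, Pow(Add(6, j), -1)), j), 2) = Mul(Add(j, Mul(2, j, Pow(Add(6, j), -1))), 2) = Add(Mul(2, j), Mul(4, j, Pow(Add(6, j), -1))))
Function('g')(k, E) = -5 (Function('g')(k, E) = Add(Mul(Mul(2, -3, Pow(Add(6, -3), -1), Add(8, -3)), 0), -5) = Add(Mul(Mul(2, -3, Pow(3, -1), 5), 0), -5) = Add(Mul(Mul(2, -3, Rational(1, 3), 5), 0), -5) = Add(Mul(-10, 0), -5) = Add(0, -5) = -5)
Mul(Mul(a, -1), Function('g')(-1, 3)) = Mul(Mul(5, -1), -5) = Mul(-5, -5) = 25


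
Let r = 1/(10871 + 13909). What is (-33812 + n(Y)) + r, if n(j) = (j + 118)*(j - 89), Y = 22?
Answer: -1070297759/24780 ≈ -43192.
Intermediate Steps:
r = 1/24780 ≈ 4.0355e-5
n(j) = (-89 + j)*(118 + j) (n(j) = (118 + j)*(-89 + j) = (-89 + j)*(118 + j))
(-33812 + n(Y)) + r = (-33812 + (-10502 + 22**2 + 29*22)) + 1/24780 = (-33812 + (-10502 + 484 + 638)) + 1/24780 = (-33812 - 9380) + 1/24780 = -43192 + 1/24780 = -1070297759/24780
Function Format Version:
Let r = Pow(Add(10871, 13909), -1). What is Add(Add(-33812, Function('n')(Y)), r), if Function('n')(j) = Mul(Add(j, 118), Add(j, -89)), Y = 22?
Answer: Rational(-1070297759, 24780) ≈ -43192.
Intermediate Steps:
r = Rational(1, 24780) (r = Pow(24780, -1) = Rational(1, 24780) ≈ 4.0355e-5)
Function('n')(j) = Mul(Add(-89, j), Add(118, j)) (Function('n')(j) = Mul(Add(118, j), Add(-89, j)) = Mul(Add(-89, j), Add(118, j)))
Add(Add(-33812, Function('n')(Y)), r) = Add(Add(-33812, Add(-10502, Pow(22, 2), Mul(29, 22))), Rational(1, 24780)) = Add(Add(-33812, Add(-10502, 484, 638)), Rational(1, 24780)) = Add(Add(-33812, -9380), Rational(1, 24780)) = Add(-43192, Rational(1, 24780)) = Rational(-1070297759, 24780)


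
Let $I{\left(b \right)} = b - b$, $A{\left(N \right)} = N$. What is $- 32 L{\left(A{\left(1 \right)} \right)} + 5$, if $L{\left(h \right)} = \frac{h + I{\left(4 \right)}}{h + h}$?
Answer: $-11$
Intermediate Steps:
$I{\left(b \right)} = 0$
$L{\left(h \right)} = \frac{1}{2}$ ($L{\left(h \right)} = \frac{h + 0}{h + h} = \frac{h}{2 h} = h \frac{1}{2 h} = \frac{1}{2}$)
$- 32 L{\left(A{\left(1 \right)} \right)} + 5 = \left(-32\right) \frac{1}{2} + 5 = -16 + 5 = -11$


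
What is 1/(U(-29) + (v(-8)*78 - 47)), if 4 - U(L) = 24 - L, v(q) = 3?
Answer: 1/138 ≈ 0.0072464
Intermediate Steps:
U(L) = -20 + L (U(L) = 4 - (24 - L) = 4 + (-24 + L) = -20 + L)
1/(U(-29) + (v(-8)*78 - 47)) = 1/((-20 - 29) + (3*78 - 47)) = 1/(-49 + (234 - 47)) = 1/(-49 + 187) = 1/138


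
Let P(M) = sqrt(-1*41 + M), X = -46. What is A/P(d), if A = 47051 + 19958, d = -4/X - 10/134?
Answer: -67009*I*sqrt(89378)/1914 ≈ -10467.0*I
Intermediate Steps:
d = 19/1541 (d = -4/(-46) - 10/134 = -4*(-1/46) - 10*1/134 = 2/23 - 5/67 = 19/1541 ≈ 0.012330)
A = 67009
P(M) = sqrt(-41 + M)
A/P(d) = 67009/(sqrt(-41 + 19/1541)) = 67009/(sqrt(-63162/1541)) = 67009/((33*I*sqrt(89378)/1541)) = 67009*(-I*sqrt(89378)/1914) = -67009*I*sqrt(89378)/1914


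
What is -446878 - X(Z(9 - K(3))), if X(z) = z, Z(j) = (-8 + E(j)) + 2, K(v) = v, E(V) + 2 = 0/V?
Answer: -446870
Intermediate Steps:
E(V) = -2 (E(V) = -2 + 0/V = -2 + 0 = -2)
Z(j) = -8 (Z(j) = (-8 - 2) + 2 = -10 + 2 = -8)
-446878 - X(Z(9 - K(3))) = -446878 - 1*(-8) = -446878 + 8 = -446870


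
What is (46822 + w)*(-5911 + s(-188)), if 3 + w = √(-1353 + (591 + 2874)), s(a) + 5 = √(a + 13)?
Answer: -(5916 - 5*I*√7)*(46819 + 8*√33) ≈ -2.7725e+8 + 6.1997e+5*I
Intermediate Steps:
s(a) = -5 + √(13 + a) (s(a) = -5 + √(a + 13) = -5 + √(13 + a))
w = -3 + 8*√33 (w = -3 + √(-1353 + (591 + 2874)) = -3 + √(-1353 + 3465) = -3 + √2112 = -3 + 8*√33 ≈ 42.956)
(46822 + w)*(-5911 + s(-188)) = (46822 + (-3 + 8*√33))*(-5911 + (-5 + √(13 - 188))) = (46819 + 8*√33)*(-5911 + (-5 + √(-175))) = (46819 + 8*√33)*(-5911 + (-5 + 5*I*√7)) = (46819 + 8*√33)*(-5916 + 5*I*√7) = (-5916 + 5*I*√7)*(46819 + 8*√33)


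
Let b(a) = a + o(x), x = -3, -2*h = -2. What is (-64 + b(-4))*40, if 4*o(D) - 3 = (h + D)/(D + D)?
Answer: -8060/3 ≈ -2686.7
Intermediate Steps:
h = 1 (h = -1/2*(-2) = 1)
o(D) = 3/4 + (1 + D)/(8*D) (o(D) = 3/4 + ((1 + D)/(D + D))/4 = 3/4 + ((1 + D)/((2*D)))/4 = 3/4 + ((1 + D)*(1/(2*D)))/4 = 3/4 + ((1 + D)/(2*D))/4 = 3/4 + (1 + D)/(8*D))
b(a) = 5/6 + a (b(a) = a + (1/8)*(1 + 7*(-3))/(-3) = a + (1/8)*(-1/3)*(1 - 21) = a + (1/8)*(-1/3)*(-20) = a + 5/6 = 5/6 + a)
(-64 + b(-4))*40 = (-64 + (5/6 - 4))*40 = (-64 - 19/6)*40 = -403/6*40 = -8060/3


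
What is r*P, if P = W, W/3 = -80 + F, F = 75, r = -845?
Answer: 12675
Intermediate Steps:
W = -15 (W = 3*(-80 + 75) = 3*(-5) = -15)
P = -15
r*P = -845*(-15) = 12675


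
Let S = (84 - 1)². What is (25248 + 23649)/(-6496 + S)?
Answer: 16299/131 ≈ 124.42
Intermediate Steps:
S = 6889 (S = 83² = 6889)
(25248 + 23649)/(-6496 + S) = (25248 + 23649)/(-6496 + 6889) = 48897/393 = 48897*(1/393) = 16299/131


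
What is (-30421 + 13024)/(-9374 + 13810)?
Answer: -17397/4436 ≈ -3.9218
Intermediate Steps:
(-30421 + 13024)/(-9374 + 13810) = -17397/4436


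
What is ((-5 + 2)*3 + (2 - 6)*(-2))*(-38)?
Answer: 38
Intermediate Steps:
((-5 + 2)*3 + (2 - 6)*(-2))*(-38) = (-3*3 - 4*(-2))*(-38) = (-9 + 8)*(-38) = -1*(-38) = 38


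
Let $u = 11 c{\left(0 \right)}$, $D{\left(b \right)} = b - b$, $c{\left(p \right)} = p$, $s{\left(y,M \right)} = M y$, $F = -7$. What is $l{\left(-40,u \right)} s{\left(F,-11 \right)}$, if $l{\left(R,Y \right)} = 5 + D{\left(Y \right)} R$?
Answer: $385$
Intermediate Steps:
$D{\left(b \right)} = 0$
$u = 0$ ($u = 11 \cdot 0 = 0$)
$l{\left(R,Y \right)} = 5$ ($l{\left(R,Y \right)} = 5 + 0 R = 5 + 0 = 5$)
$l{\left(-40,u \right)} s{\left(F,-11 \right)} = 5 \left(\left(-11\right) \left(-7\right)\right) = 5 \cdot 77 = 385$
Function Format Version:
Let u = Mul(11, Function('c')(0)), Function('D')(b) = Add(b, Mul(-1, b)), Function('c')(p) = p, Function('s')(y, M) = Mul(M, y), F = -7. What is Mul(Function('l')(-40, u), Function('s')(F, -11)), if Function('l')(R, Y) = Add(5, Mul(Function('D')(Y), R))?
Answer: 385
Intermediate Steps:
Function('D')(b) = 0
u = 0 (u = Mul(11, 0) = 0)
Function('l')(R, Y) = 5 (Function('l')(R, Y) = Add(5, Mul(0, R)) = Add(5, 0) = 5)
Mul(Function('l')(-40, u), Function('s')(F, -11)) = Mul(5, Mul(-11, -7)) = Mul(5, 77) = 385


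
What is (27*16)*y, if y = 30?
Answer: 12960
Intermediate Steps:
(27*16)*y = (27*16)*30 = 432*30 = 12960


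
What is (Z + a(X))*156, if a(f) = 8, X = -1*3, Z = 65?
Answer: 11388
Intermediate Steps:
X = -3
(Z + a(X))*156 = (65 + 8)*156 = 73*156 = 11388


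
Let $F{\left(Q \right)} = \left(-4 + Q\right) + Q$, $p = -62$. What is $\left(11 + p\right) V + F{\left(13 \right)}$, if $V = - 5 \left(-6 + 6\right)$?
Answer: $22$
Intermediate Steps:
$F{\left(Q \right)} = -4 + 2 Q$
$V = 0$ ($V = \left(-5\right) 0 = 0$)
$\left(11 + p\right) V + F{\left(13 \right)} = \left(11 - 62\right) 0 + \left(-4 + 2 \cdot 13\right) = \left(-51\right) 0 + \left(-4 + 26\right) = 0 + 22 = 22$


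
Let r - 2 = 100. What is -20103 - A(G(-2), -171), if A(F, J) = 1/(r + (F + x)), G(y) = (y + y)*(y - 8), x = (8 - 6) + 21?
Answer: -3316996/165 ≈ -20103.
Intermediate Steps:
r = 102 (r = 2 + 100 = 102)
x = 23 (x = 2 + 21 = 23)
G(y) = 2*y*(-8 + y) (G(y) = (2*y)*(-8 + y) = 2*y*(-8 + y))
A(F, J) = 1/(125 + F) (A(F, J) = 1/(102 + (F + 23)) = 1/(102 + (23 + F)) = 1/(125 + F))
-20103 - A(G(-2), -171) = -20103 - 1/(125 + 2*(-2)*(-8 - 2)) = -20103 - 1/(125 + 2*(-2)*(-10)) = -20103 - 1/(125 + 40) = -20103 - 1/165 = -3316996/165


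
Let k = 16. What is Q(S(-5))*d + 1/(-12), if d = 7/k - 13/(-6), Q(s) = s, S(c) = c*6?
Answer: -1877/24 ≈ -78.208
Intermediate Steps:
S(c) = 6*c
d = 125/48 (d = 7/16 - 13/(-6) = 7*(1/16) - 13*(-1/6) = 7/16 + 13/6 = 125/48 ≈ 2.6042)
Q(S(-5))*d + 1/(-12) = (6*(-5))*(125/48) + 1/(-12) = -30*125/48 - 1/12 = -625/8 - 1/12 = -1877/24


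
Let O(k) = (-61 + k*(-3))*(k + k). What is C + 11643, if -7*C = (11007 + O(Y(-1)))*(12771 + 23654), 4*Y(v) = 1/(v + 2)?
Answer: -3197790817/56 ≈ -5.7103e+7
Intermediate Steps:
Y(v) = 1/(4*(2 + v)) (Y(v) = 1/(4*(v + 2)) = 1/(4*(2 + v)))
O(k) = 2*k*(-61 - 3*k) (O(k) = (-61 - 3*k)*(2*k) = 2*k*(-61 - 3*k))
C = -3198442825/56 (C = -(11007 - 2*1/(4*(2 - 1))*(61 + 3*(1/(4*(2 - 1)))))*(12771 + 23654)/7 = -(11007 - 2*(1/4)/1*(61 + 3*((1/4)/1)))*36425/7 = -(11007 - 2*(1/4)*1*(61 + 3*((1/4)*1)))*36425/7 = -(11007 - 2*1/4*(61 + 3*(1/4)))*36425/7 = -(11007 - 2*1/4*(61 + 3/4))*36425/7 = -(11007 - 2*1/4*247/4)*36425/7 = -(11007 - 247/8)*36425/7 = -87809*36425/56 = -1/7*3198442825/8 = -3198442825/56 ≈ -5.7115e+7)
C + 11643 = -3198442825/56 + 11643 = -3197790817/56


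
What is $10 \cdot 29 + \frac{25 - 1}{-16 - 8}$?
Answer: $289$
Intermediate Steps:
$10 \cdot 29 + \frac{25 - 1}{-16 - 8} = 290 + \frac{24}{-24} = 290 + 24 \left(- \frac{1}{24}\right) = 290 - 1 = 289$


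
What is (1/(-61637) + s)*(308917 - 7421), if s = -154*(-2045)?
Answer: 5852441487951864/61637 ≈ 9.4950e+10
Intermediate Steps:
s = 314930
(1/(-61637) + s)*(308917 - 7421) = (1/(-61637) + 314930)*(308917 - 7421) = (-1/61637 + 314930)*301496 = (19411340409/61637)*301496 = 5852441487951864/61637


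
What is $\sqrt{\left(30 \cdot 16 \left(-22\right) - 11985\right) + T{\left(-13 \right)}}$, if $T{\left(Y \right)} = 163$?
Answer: $19 i \sqrt{62} \approx 149.61 i$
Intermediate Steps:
$\sqrt{\left(30 \cdot 16 \left(-22\right) - 11985\right) + T{\left(-13 \right)}} = \sqrt{\left(30 \cdot 16 \left(-22\right) - 11985\right) + 163} = \sqrt{\left(480 \left(-22\right) - 11985\right) + 163} = \sqrt{\left(-10560 - 11985\right) + 163} = \sqrt{-22545 + 163} = \sqrt{-22382} = 19 i \sqrt{62}$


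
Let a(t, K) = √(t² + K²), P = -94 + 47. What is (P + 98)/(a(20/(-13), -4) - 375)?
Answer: -3232125/23762521 - 2652*√194/23762521 ≈ -0.13757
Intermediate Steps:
P = -47
a(t, K) = √(K² + t²)
(P + 98)/(a(20/(-13), -4) - 375) = (-47 + 98)/(√((-4)² + (20/(-13))²) - 375) = 51/(√(16 + (20*(-1/13))²) - 375) = 51/(√(16 + (-20/13)²) - 375) = 51/(√(16 + 400/169) - 375) = 51/(√(3104/169) - 375) = 51/(4*√194/13 - 375) = 51/(-375 + 4*√194/13)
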